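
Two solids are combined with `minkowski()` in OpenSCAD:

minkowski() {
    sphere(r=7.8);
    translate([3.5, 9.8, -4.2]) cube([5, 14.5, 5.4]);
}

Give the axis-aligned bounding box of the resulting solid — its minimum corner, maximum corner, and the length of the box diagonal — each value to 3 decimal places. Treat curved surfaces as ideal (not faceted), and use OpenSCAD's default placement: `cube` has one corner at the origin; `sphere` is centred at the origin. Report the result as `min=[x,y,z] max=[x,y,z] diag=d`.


min=[-4.300,2.000,-12.000] max=[16.300,32.100,9.000] diag=42.088

A = translate([3.5, 9.8, -4.2]) cube([5, 14.5, 5.4]) → bbox [3.5,9.8,-4.2] .. [8.5,24.3,1.2]
B = sphere(r=7.8) → bbox [-7.8,-7.8,-7.8] .. [7.8,7.8,7.8]
lo = A.lo+B.lo = [3.5-7.8, 9.8-7.8, -4.2-7.8] = [-4.300,2.000,-12.000]
hi = A.hi+B.hi = [8.5+7.8, 24.3+7.8, 1.2+7.8] = [16.300,32.100,9.000]
diag = √(20.6²+30.1²+21²) = √1771.37 = 42.088


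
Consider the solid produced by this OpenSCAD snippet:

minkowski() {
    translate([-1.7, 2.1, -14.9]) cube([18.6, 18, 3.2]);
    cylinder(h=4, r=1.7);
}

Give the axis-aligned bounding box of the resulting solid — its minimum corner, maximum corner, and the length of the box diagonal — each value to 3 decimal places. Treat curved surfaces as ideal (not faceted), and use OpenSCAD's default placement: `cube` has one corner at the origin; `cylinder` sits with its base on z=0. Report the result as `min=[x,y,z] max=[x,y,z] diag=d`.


A = translate([-1.7, 2.1, -14.9]) cube([18.6, 18, 3.2]) → bbox [-1.7,2.1,-14.9] .. [16.9,20.1,-11.7]
B = cylinder(h=4, r=1.7) → bbox [-1.7,-1.7,0] .. [1.7,1.7,4]
lo = A.lo+B.lo = [-1.7-1.7, 2.1-1.7, -14.9+0] = [-3.400,0.400,-14.900]
hi = A.hi+B.hi = [16.9+1.7, 20.1+1.7, -11.7+4] = [18.600,21.800,-7.700]
diag = √(22²+21.4²+7.2²) = √993.8 = 31.525

min=[-3.400,0.400,-14.900] max=[18.600,21.800,-7.700] diag=31.525


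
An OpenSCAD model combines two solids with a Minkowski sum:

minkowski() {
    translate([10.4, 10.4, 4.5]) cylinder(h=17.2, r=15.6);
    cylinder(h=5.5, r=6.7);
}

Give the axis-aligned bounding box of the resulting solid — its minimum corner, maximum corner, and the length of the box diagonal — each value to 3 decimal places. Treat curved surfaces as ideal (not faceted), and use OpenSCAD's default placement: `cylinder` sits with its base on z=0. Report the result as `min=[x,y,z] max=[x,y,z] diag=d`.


A = translate([10.4, 10.4, 4.5]) cylinder(h=17.2, r=15.6) → bbox [-5.2,-5.2,4.5] .. [26,26,21.7]
B = cylinder(h=5.5, r=6.7) → bbox [-6.7,-6.7,0] .. [6.7,6.7,5.5]
lo = A.lo+B.lo = [-5.2-6.7, -5.2-6.7, 4.5+0] = [-11.900,-11.900,4.500]
hi = A.hi+B.hi = [26+6.7, 26+6.7, 21.7+5.5] = [32.700,32.700,27.200]
diag = √(44.6²+44.6²+22.7²) = √4493.61 = 67.034

min=[-11.900,-11.900,4.500] max=[32.700,32.700,27.200] diag=67.034


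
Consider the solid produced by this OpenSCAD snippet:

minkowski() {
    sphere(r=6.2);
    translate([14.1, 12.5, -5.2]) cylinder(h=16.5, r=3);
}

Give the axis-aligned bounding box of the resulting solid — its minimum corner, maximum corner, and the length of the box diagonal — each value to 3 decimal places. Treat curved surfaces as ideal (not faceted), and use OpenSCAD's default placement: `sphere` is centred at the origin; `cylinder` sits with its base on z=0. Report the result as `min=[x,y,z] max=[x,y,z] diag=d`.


min=[4.900,3.300,-11.400] max=[23.300,21.700,17.500] diag=38.889

A = translate([14.1, 12.5, -5.2]) cylinder(h=16.5, r=3) → bbox [11.1,9.5,-5.2] .. [17.1,15.5,11.3]
B = sphere(r=6.2) → bbox [-6.2,-6.2,-6.2] .. [6.2,6.2,6.2]
lo = A.lo+B.lo = [11.1-6.2, 9.5-6.2, -5.2-6.2] = [4.900,3.300,-11.400]
hi = A.hi+B.hi = [17.1+6.2, 15.5+6.2, 11.3+6.2] = [23.300,21.700,17.500]
diag = √(18.4²+18.4²+28.9²) = √1512.33 = 38.889


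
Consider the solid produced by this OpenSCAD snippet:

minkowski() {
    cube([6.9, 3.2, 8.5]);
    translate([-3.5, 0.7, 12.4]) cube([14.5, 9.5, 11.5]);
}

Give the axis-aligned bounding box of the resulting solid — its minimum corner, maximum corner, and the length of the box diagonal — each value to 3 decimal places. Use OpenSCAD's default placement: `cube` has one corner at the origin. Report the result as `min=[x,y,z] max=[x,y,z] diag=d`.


min=[-3.500,0.700,12.400] max=[17.900,13.400,32.400] diag=31.926

A = translate([-3.5, 0.7, 12.4]) cube([14.5, 9.5, 11.5]) → bbox [-3.5,0.7,12.4] .. [11,10.2,23.9]
B = cube([6.9, 3.2, 8.5]) → bbox [0,0,0] .. [6.9,3.2,8.5]
lo = A.lo+B.lo = [-3.5+0, 0.7+0, 12.4+0] = [-3.500,0.700,12.400]
hi = A.hi+B.hi = [11+6.9, 10.2+3.2, 23.9+8.5] = [17.900,13.400,32.400]
diag = √(21.4²+12.7²+20²) = √1019.25 = 31.926


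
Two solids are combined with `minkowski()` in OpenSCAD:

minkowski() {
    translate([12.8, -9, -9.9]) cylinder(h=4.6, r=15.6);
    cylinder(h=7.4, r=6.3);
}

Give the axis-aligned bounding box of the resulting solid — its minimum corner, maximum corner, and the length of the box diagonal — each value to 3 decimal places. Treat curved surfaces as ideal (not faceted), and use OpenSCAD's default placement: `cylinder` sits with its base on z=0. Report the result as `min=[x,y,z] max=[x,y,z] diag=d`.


min=[-9.100,-30.900,-9.900] max=[34.700,12.900,2.100] diag=63.094

A = translate([12.8, -9, -9.9]) cylinder(h=4.6, r=15.6) → bbox [-2.8,-24.6,-9.9] .. [28.4,6.6,-5.3]
B = cylinder(h=7.4, r=6.3) → bbox [-6.3,-6.3,0] .. [6.3,6.3,7.4]
lo = A.lo+B.lo = [-2.8-6.3, -24.6-6.3, -9.9+0] = [-9.100,-30.900,-9.900]
hi = A.hi+B.hi = [28.4+6.3, 6.6+6.3, -5.3+7.4] = [34.700,12.900,2.100]
diag = √(43.8²+43.8²+12²) = √3980.88 = 63.094


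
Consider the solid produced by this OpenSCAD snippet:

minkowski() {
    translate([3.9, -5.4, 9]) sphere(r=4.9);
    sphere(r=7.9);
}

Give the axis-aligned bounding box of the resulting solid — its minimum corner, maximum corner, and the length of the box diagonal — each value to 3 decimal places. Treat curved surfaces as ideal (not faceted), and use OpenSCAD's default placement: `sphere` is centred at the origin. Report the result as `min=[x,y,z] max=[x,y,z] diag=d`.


A = translate([3.9, -5.4, 9]) sphere(r=4.9) → bbox [-1,-10.3,4.1] .. [8.8,-0.5,13.9]
B = sphere(r=7.9) → bbox [-7.9,-7.9,-7.9] .. [7.9,7.9,7.9]
lo = A.lo+B.lo = [-1-7.9, -10.3-7.9, 4.1-7.9] = [-8.900,-18.200,-3.800]
hi = A.hi+B.hi = [8.8+7.9, -0.5+7.9, 13.9+7.9] = [16.700,7.400,21.800]
diag = √(25.6²+25.6²+25.6²) = √1966.08 = 44.341

min=[-8.900,-18.200,-3.800] max=[16.700,7.400,21.800] diag=44.341


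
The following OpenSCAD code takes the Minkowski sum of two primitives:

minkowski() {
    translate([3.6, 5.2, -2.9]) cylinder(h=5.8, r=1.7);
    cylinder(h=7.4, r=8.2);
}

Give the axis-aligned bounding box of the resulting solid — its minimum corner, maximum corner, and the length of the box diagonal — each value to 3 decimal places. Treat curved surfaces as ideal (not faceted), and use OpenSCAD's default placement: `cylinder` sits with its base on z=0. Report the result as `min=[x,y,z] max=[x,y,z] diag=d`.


min=[-6.300,-4.700,-2.900] max=[13.500,15.100,10.300] diag=30.957

A = translate([3.6, 5.2, -2.9]) cylinder(h=5.8, r=1.7) → bbox [1.9,3.5,-2.9] .. [5.3,6.9,2.9]
B = cylinder(h=7.4, r=8.2) → bbox [-8.2,-8.2,0] .. [8.2,8.2,7.4]
lo = A.lo+B.lo = [1.9-8.2, 3.5-8.2, -2.9+0] = [-6.300,-4.700,-2.900]
hi = A.hi+B.hi = [5.3+8.2, 6.9+8.2, 2.9+7.4] = [13.500,15.100,10.300]
diag = √(19.8²+19.8²+13.2²) = √958.32 = 30.957


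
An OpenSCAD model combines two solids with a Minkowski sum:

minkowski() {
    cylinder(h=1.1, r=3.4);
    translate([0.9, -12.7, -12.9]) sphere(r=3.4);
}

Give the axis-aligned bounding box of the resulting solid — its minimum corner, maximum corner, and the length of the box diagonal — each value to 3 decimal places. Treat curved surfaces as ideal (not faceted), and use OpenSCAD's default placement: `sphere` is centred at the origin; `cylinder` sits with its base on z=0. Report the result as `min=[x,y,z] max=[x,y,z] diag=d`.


min=[-5.900,-19.500,-16.300] max=[7.700,-5.900,-8.400] diag=20.793

A = translate([0.9, -12.7, -12.9]) sphere(r=3.4) → bbox [-2.5,-16.1,-16.3] .. [4.3,-9.3,-9.5]
B = cylinder(h=1.1, r=3.4) → bbox [-3.4,-3.4,0] .. [3.4,3.4,1.1]
lo = A.lo+B.lo = [-2.5-3.4, -16.1-3.4, -16.3+0] = [-5.900,-19.500,-16.300]
hi = A.hi+B.hi = [4.3+3.4, -9.3+3.4, -9.5+1.1] = [7.700,-5.900,-8.400]
diag = √(13.6²+13.6²+7.9²) = √432.33 = 20.793


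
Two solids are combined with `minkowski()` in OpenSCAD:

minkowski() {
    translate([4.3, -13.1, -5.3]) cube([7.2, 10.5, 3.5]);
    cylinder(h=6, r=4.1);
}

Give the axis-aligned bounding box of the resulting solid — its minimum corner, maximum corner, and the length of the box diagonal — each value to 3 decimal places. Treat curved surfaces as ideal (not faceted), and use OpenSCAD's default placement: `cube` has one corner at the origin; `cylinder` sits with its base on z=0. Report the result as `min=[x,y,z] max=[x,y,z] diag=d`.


A = translate([4.3, -13.1, -5.3]) cube([7.2, 10.5, 3.5]) → bbox [4.3,-13.1,-5.3] .. [11.5,-2.6,-1.8]
B = cylinder(h=6, r=4.1) → bbox [-4.1,-4.1,0] .. [4.1,4.1,6]
lo = A.lo+B.lo = [4.3-4.1, -13.1-4.1, -5.3+0] = [0.200,-17.200,-5.300]
hi = A.hi+B.hi = [11.5+4.1, -2.6+4.1, -1.8+6] = [15.600,1.500,4.200]
diag = √(15.4²+18.7²+9.5²) = √677.1 = 26.021

min=[0.200,-17.200,-5.300] max=[15.600,1.500,4.200] diag=26.021


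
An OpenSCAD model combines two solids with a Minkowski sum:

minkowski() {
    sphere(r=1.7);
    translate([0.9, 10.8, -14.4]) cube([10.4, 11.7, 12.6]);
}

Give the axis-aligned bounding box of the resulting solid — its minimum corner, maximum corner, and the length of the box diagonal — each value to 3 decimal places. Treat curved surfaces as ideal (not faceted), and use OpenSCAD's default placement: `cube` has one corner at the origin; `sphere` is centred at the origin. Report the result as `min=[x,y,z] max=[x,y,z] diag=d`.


A = translate([0.9, 10.8, -14.4]) cube([10.4, 11.7, 12.6]) → bbox [0.9,10.8,-14.4] .. [11.3,22.5,-1.8]
B = sphere(r=1.7) → bbox [-1.7,-1.7,-1.7] .. [1.7,1.7,1.7]
lo = A.lo+B.lo = [0.9-1.7, 10.8-1.7, -14.4-1.7] = [-0.800,9.100,-16.100]
hi = A.hi+B.hi = [11.3+1.7, 22.5+1.7, -1.8+1.7] = [13.000,24.200,-0.100]
diag = √(13.8²+15.1²+16²) = √674.45 = 25.970

min=[-0.800,9.100,-16.100] max=[13.000,24.200,-0.100] diag=25.970


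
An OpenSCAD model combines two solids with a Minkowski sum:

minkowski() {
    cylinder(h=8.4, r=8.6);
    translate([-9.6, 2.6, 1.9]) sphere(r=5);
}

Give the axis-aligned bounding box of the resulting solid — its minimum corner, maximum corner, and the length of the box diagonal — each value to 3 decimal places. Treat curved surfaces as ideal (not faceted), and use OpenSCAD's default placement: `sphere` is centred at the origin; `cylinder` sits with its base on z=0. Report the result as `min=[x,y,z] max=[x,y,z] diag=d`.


A = translate([-9.6, 2.6, 1.9]) sphere(r=5) → bbox [-14.6,-2.4,-3.1] .. [-4.6,7.6,6.9]
B = cylinder(h=8.4, r=8.6) → bbox [-8.6,-8.6,0] .. [8.6,8.6,8.4]
lo = A.lo+B.lo = [-14.6-8.6, -2.4-8.6, -3.1+0] = [-23.200,-11.000,-3.100]
hi = A.hi+B.hi = [-4.6+8.6, 7.6+8.6, 6.9+8.4] = [4.000,16.200,15.300]
diag = √(27.2²+27.2²+18.4²) = √1818.24 = 42.641

min=[-23.200,-11.000,-3.100] max=[4.000,16.200,15.300] diag=42.641


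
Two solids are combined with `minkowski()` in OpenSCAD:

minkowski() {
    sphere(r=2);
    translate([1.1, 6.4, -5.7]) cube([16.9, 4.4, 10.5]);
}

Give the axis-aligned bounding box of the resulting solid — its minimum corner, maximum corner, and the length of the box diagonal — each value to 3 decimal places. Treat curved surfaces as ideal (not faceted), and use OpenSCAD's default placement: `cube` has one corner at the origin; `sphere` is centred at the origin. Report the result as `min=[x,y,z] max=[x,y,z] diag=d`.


min=[-0.900,4.400,-7.700] max=[20.000,12.800,6.800] diag=26.788

A = translate([1.1, 6.4, -5.7]) cube([16.9, 4.4, 10.5]) → bbox [1.1,6.4,-5.7] .. [18,10.8,4.8]
B = sphere(r=2) → bbox [-2,-2,-2] .. [2,2,2]
lo = A.lo+B.lo = [1.1-2, 6.4-2, -5.7-2] = [-0.900,4.400,-7.700]
hi = A.hi+B.hi = [18+2, 10.8+2, 4.8+2] = [20.000,12.800,6.800]
diag = √(20.9²+8.4²+14.5²) = √717.62 = 26.788


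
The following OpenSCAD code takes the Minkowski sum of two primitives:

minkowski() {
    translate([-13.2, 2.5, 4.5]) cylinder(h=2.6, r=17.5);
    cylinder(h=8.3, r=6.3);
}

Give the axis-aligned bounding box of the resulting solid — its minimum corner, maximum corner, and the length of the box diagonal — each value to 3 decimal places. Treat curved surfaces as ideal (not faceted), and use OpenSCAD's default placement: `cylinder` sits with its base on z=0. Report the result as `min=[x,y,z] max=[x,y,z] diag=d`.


min=[-37.000,-21.300,4.500] max=[10.600,26.300,15.400] diag=68.193

A = translate([-13.2, 2.5, 4.5]) cylinder(h=2.6, r=17.5) → bbox [-30.7,-15,4.5] .. [4.3,20,7.1]
B = cylinder(h=8.3, r=6.3) → bbox [-6.3,-6.3,0] .. [6.3,6.3,8.3]
lo = A.lo+B.lo = [-30.7-6.3, -15-6.3, 4.5+0] = [-37.000,-21.300,4.500]
hi = A.hi+B.hi = [4.3+6.3, 20+6.3, 7.1+8.3] = [10.600,26.300,15.400]
diag = √(47.6²+47.6²+10.9²) = √4650.33 = 68.193


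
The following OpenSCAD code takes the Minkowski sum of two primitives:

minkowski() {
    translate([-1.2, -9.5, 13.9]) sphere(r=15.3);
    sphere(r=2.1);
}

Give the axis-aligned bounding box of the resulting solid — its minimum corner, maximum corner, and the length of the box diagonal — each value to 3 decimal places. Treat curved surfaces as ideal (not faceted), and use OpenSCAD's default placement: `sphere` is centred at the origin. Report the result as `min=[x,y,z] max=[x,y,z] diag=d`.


A = translate([-1.2, -9.5, 13.9]) sphere(r=15.3) → bbox [-16.5,-24.8,-1.4] .. [14.1,5.8,29.2]
B = sphere(r=2.1) → bbox [-2.1,-2.1,-2.1] .. [2.1,2.1,2.1]
lo = A.lo+B.lo = [-16.5-2.1, -24.8-2.1, -1.4-2.1] = [-18.600,-26.900,-3.500]
hi = A.hi+B.hi = [14.1+2.1, 5.8+2.1, 29.2+2.1] = [16.200,7.900,31.300]
diag = √(34.8²+34.8²+34.8²) = √3633.12 = 60.275

min=[-18.600,-26.900,-3.500] max=[16.200,7.900,31.300] diag=60.275


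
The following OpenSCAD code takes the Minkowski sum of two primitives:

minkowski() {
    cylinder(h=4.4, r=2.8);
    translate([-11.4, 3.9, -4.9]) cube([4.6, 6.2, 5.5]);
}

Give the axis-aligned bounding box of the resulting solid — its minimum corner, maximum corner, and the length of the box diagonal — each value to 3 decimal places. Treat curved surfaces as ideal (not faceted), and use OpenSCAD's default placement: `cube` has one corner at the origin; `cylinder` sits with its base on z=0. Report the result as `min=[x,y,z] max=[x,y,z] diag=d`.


A = translate([-11.4, 3.9, -4.9]) cube([4.6, 6.2, 5.5]) → bbox [-11.4,3.9,-4.9] .. [-6.8,10.1,0.6]
B = cylinder(h=4.4, r=2.8) → bbox [-2.8,-2.8,0] .. [2.8,2.8,4.4]
lo = A.lo+B.lo = [-11.4-2.8, 3.9-2.8, -4.9+0] = [-14.200,1.100,-4.900]
hi = A.hi+B.hi = [-6.8+2.8, 10.1+2.8, 0.6+4.4] = [-4.000,12.900,5.000]
diag = √(10.2²+11.8²+9.9²) = √341.29 = 18.474

min=[-14.200,1.100,-4.900] max=[-4.000,12.900,5.000] diag=18.474


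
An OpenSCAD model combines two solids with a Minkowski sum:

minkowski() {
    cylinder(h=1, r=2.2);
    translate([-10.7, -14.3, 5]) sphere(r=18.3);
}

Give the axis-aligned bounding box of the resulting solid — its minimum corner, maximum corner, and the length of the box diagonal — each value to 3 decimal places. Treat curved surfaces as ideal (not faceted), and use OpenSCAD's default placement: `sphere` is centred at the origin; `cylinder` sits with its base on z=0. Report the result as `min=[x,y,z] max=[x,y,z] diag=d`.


A = translate([-10.7, -14.3, 5]) sphere(r=18.3) → bbox [-29,-32.6,-13.3] .. [7.6,4,23.3]
B = cylinder(h=1, r=2.2) → bbox [-2.2,-2.2,0] .. [2.2,2.2,1]
lo = A.lo+B.lo = [-29-2.2, -32.6-2.2, -13.3+0] = [-31.200,-34.800,-13.300]
hi = A.hi+B.hi = [7.6+2.2, 4+2.2, 23.3+1] = [9.800,6.200,24.300]
diag = √(41²+41²+37.6²) = √4775.76 = 69.107

min=[-31.200,-34.800,-13.300] max=[9.800,6.200,24.300] diag=69.107


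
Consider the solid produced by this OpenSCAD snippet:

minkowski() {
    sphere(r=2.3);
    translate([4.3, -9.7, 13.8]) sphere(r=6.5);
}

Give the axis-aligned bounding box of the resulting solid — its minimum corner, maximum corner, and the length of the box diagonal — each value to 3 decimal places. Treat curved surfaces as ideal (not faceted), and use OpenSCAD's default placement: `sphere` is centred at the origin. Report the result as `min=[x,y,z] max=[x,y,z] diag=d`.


A = translate([4.3, -9.7, 13.8]) sphere(r=6.5) → bbox [-2.2,-16.2,7.3] .. [10.8,-3.2,20.3]
B = sphere(r=2.3) → bbox [-2.3,-2.3,-2.3] .. [2.3,2.3,2.3]
lo = A.lo+B.lo = [-2.2-2.3, -16.2-2.3, 7.3-2.3] = [-4.500,-18.500,5.000]
hi = A.hi+B.hi = [10.8+2.3, -3.2+2.3, 20.3+2.3] = [13.100,-0.900,22.600]
diag = √(17.6²+17.6²+17.6²) = √929.28 = 30.484

min=[-4.500,-18.500,5.000] max=[13.100,-0.900,22.600] diag=30.484


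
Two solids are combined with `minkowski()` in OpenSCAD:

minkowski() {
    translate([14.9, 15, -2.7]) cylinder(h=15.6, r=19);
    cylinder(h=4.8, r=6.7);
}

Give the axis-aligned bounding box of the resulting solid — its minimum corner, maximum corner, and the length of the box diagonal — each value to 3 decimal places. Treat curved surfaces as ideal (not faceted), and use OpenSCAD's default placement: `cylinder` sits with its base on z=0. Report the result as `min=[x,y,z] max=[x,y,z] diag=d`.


min=[-10.800,-10.700,-2.700] max=[40.600,40.700,17.700] diag=75.499

A = translate([14.9, 15, -2.7]) cylinder(h=15.6, r=19) → bbox [-4.1,-4,-2.7] .. [33.9,34,12.9]
B = cylinder(h=4.8, r=6.7) → bbox [-6.7,-6.7,0] .. [6.7,6.7,4.8]
lo = A.lo+B.lo = [-4.1-6.7, -4-6.7, -2.7+0] = [-10.800,-10.700,-2.700]
hi = A.hi+B.hi = [33.9+6.7, 34+6.7, 12.9+4.8] = [40.600,40.700,17.700]
diag = √(51.4²+51.4²+20.4²) = √5700.08 = 75.499


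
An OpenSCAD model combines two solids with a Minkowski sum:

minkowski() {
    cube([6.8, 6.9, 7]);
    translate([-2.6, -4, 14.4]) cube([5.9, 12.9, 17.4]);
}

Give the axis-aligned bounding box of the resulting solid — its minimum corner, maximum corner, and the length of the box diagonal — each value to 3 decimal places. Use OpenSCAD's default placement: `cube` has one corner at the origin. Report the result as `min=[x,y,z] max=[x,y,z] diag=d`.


min=[-2.600,-4.000,14.400] max=[10.100,15.800,38.800] diag=33.892

A = translate([-2.6, -4, 14.4]) cube([5.9, 12.9, 17.4]) → bbox [-2.6,-4,14.4] .. [3.3,8.9,31.8]
B = cube([6.8, 6.9, 7]) → bbox [0,0,0] .. [6.8,6.9,7]
lo = A.lo+B.lo = [-2.6+0, -4+0, 14.4+0] = [-2.600,-4.000,14.400]
hi = A.hi+B.hi = [3.3+6.8, 8.9+6.9, 31.8+7] = [10.100,15.800,38.800]
diag = √(12.7²+19.8²+24.4²) = √1148.69 = 33.892


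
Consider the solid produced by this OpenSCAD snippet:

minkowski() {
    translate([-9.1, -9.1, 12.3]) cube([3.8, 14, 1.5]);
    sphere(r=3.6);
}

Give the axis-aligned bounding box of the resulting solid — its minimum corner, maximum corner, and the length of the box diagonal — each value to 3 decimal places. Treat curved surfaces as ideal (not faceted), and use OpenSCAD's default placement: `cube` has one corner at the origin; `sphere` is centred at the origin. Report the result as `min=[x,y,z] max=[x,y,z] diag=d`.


A = translate([-9.1, -9.1, 12.3]) cube([3.8, 14, 1.5]) → bbox [-9.1,-9.1,12.3] .. [-5.3,4.9,13.8]
B = sphere(r=3.6) → bbox [-3.6,-3.6,-3.6] .. [3.6,3.6,3.6]
lo = A.lo+B.lo = [-9.1-3.6, -9.1-3.6, 12.3-3.6] = [-12.700,-12.700,8.700]
hi = A.hi+B.hi = [-5.3+3.6, 4.9+3.6, 13.8+3.6] = [-1.700,8.500,17.400]
diag = √(11²+21.2²+8.7²) = √646.13 = 25.419

min=[-12.700,-12.700,8.700] max=[-1.700,8.500,17.400] diag=25.419


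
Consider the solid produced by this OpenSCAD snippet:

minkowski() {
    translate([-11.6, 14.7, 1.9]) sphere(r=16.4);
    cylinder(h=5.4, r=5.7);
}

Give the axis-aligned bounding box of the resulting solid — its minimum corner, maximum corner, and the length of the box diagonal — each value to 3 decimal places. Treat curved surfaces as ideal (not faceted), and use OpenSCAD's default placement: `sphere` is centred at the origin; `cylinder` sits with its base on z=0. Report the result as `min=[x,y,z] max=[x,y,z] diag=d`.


min=[-33.700,-7.400,-14.500] max=[10.500,36.800,23.700] diag=73.257

A = translate([-11.6, 14.7, 1.9]) sphere(r=16.4) → bbox [-28,-1.7,-14.5] .. [4.8,31.1,18.3]
B = cylinder(h=5.4, r=5.7) → bbox [-5.7,-5.7,0] .. [5.7,5.7,5.4]
lo = A.lo+B.lo = [-28-5.7, -1.7-5.7, -14.5+0] = [-33.700,-7.400,-14.500]
hi = A.hi+B.hi = [4.8+5.7, 31.1+5.7, 18.3+5.4] = [10.500,36.800,23.700]
diag = √(44.2²+44.2²+38.2²) = √5366.52 = 73.257


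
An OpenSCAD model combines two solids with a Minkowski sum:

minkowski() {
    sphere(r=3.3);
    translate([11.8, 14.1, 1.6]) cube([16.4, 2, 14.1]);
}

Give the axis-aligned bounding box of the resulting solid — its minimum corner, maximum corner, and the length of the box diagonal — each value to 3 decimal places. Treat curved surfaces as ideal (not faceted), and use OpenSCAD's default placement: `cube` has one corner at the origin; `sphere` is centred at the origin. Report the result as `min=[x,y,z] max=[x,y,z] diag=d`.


min=[8.500,10.800,-1.700] max=[31.500,19.400,19.000] diag=32.116

A = translate([11.8, 14.1, 1.6]) cube([16.4, 2, 14.1]) → bbox [11.8,14.1,1.6] .. [28.2,16.1,15.7]
B = sphere(r=3.3) → bbox [-3.3,-3.3,-3.3] .. [3.3,3.3,3.3]
lo = A.lo+B.lo = [11.8-3.3, 14.1-3.3, 1.6-3.3] = [8.500,10.800,-1.700]
hi = A.hi+B.hi = [28.2+3.3, 16.1+3.3, 15.7+3.3] = [31.500,19.400,19.000]
diag = √(23²+8.6²+20.7²) = √1031.45 = 32.116


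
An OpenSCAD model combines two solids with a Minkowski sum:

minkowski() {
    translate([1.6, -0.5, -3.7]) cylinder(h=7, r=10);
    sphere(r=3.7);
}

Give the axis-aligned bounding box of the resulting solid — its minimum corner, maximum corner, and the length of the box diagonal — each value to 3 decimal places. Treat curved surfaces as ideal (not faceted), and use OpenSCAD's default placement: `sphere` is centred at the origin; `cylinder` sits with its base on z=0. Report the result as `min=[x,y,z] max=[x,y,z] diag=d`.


min=[-12.100,-14.200,-7.400] max=[15.300,13.200,7.000] diag=41.339

A = translate([1.6, -0.5, -3.7]) cylinder(h=7, r=10) → bbox [-8.4,-10.5,-3.7] .. [11.6,9.5,3.3]
B = sphere(r=3.7) → bbox [-3.7,-3.7,-3.7] .. [3.7,3.7,3.7]
lo = A.lo+B.lo = [-8.4-3.7, -10.5-3.7, -3.7-3.7] = [-12.100,-14.200,-7.400]
hi = A.hi+B.hi = [11.6+3.7, 9.5+3.7, 3.3+3.7] = [15.300,13.200,7.000]
diag = √(27.4²+27.4²+14.4²) = √1708.88 = 41.339


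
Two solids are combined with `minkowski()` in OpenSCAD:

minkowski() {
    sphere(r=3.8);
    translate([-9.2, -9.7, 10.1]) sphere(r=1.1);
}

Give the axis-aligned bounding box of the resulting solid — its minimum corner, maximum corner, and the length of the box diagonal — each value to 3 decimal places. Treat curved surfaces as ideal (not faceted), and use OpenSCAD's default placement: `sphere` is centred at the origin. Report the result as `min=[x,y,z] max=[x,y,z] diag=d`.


min=[-14.100,-14.600,5.200] max=[-4.300,-4.800,15.000] diag=16.974

A = translate([-9.2, -9.7, 10.1]) sphere(r=1.1) → bbox [-10.3,-10.8,9] .. [-8.1,-8.6,11.2]
B = sphere(r=3.8) → bbox [-3.8,-3.8,-3.8] .. [3.8,3.8,3.8]
lo = A.lo+B.lo = [-10.3-3.8, -10.8-3.8, 9-3.8] = [-14.100,-14.600,5.200]
hi = A.hi+B.hi = [-8.1+3.8, -8.6+3.8, 11.2+3.8] = [-4.300,-4.800,15.000]
diag = √(9.8²+9.8²+9.8²) = √288.12 = 16.974


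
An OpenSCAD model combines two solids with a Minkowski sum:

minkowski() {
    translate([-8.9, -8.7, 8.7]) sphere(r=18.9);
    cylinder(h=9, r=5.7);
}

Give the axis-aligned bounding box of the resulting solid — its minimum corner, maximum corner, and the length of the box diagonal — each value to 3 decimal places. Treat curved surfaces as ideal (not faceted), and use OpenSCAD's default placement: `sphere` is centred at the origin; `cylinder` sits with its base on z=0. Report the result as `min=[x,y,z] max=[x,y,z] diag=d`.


min=[-33.500,-33.300,-10.200] max=[15.700,15.900,36.600] diag=83.854

A = translate([-8.9, -8.7, 8.7]) sphere(r=18.9) → bbox [-27.8,-27.6,-10.2] .. [10,10.2,27.6]
B = cylinder(h=9, r=5.7) → bbox [-5.7,-5.7,0] .. [5.7,5.7,9]
lo = A.lo+B.lo = [-27.8-5.7, -27.6-5.7, -10.2+0] = [-33.500,-33.300,-10.200]
hi = A.hi+B.hi = [10+5.7, 10.2+5.7, 27.6+9] = [15.700,15.900,36.600]
diag = √(49.2²+49.2²+46.8²) = √7031.52 = 83.854


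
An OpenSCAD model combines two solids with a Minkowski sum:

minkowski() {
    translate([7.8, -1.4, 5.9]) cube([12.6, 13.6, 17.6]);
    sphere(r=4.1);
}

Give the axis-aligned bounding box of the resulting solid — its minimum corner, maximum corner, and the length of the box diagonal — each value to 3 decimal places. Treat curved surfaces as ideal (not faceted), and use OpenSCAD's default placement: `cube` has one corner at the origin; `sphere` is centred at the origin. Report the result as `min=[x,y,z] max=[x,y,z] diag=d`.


A = translate([7.8, -1.4, 5.9]) cube([12.6, 13.6, 17.6]) → bbox [7.8,-1.4,5.9] .. [20.4,12.2,23.5]
B = sphere(r=4.1) → bbox [-4.1,-4.1,-4.1] .. [4.1,4.1,4.1]
lo = A.lo+B.lo = [7.8-4.1, -1.4-4.1, 5.9-4.1] = [3.700,-5.500,1.800]
hi = A.hi+B.hi = [20.4+4.1, 12.2+4.1, 23.5+4.1] = [24.500,16.300,27.600]
diag = √(20.8²+21.8²+25.8²) = √1573.52 = 39.668

min=[3.700,-5.500,1.800] max=[24.500,16.300,27.600] diag=39.668


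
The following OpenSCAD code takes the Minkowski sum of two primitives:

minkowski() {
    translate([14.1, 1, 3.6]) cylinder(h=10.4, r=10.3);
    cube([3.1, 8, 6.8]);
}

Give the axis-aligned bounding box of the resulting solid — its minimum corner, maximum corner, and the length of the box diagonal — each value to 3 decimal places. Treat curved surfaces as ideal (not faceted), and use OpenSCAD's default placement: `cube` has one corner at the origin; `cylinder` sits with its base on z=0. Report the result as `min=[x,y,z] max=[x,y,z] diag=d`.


min=[3.800,-9.300,3.600] max=[27.500,19.300,20.800] diag=40.933

A = translate([14.1, 1, 3.6]) cylinder(h=10.4, r=10.3) → bbox [3.8,-9.3,3.6] .. [24.4,11.3,14]
B = cube([3.1, 8, 6.8]) → bbox [0,0,0] .. [3.1,8,6.8]
lo = A.lo+B.lo = [3.8+0, -9.3+0, 3.6+0] = [3.800,-9.300,3.600]
hi = A.hi+B.hi = [24.4+3.1, 11.3+8, 14+6.8] = [27.500,19.300,20.800]
diag = √(23.7²+28.6²+17.2²) = √1675.49 = 40.933


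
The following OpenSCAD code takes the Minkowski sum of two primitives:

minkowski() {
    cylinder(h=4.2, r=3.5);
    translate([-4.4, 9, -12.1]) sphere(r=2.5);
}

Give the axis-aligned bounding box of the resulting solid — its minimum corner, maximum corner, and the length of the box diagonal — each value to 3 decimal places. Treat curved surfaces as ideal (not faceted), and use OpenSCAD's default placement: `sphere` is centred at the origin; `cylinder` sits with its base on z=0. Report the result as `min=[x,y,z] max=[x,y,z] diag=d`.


min=[-10.400,3.000,-14.600] max=[1.600,15.000,-5.400] diag=19.304

A = translate([-4.4, 9, -12.1]) sphere(r=2.5) → bbox [-6.9,6.5,-14.6] .. [-1.9,11.5,-9.6]
B = cylinder(h=4.2, r=3.5) → bbox [-3.5,-3.5,0] .. [3.5,3.5,4.2]
lo = A.lo+B.lo = [-6.9-3.5, 6.5-3.5, -14.6+0] = [-10.400,3.000,-14.600]
hi = A.hi+B.hi = [-1.9+3.5, 11.5+3.5, -9.6+4.2] = [1.600,15.000,-5.400]
diag = √(12²+12²+9.2²) = √372.64 = 19.304


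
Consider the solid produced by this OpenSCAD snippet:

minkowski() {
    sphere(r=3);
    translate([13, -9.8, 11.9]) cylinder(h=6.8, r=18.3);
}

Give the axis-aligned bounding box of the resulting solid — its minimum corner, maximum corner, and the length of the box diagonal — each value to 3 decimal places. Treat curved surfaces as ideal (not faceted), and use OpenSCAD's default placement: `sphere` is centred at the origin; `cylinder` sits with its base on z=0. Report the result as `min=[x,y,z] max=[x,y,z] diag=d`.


min=[-8.300,-31.100,8.900] max=[34.300,11.500,21.700] diag=61.590

A = translate([13, -9.8, 11.9]) cylinder(h=6.8, r=18.3) → bbox [-5.3,-28.1,11.9] .. [31.3,8.5,18.7]
B = sphere(r=3) → bbox [-3,-3,-3] .. [3,3,3]
lo = A.lo+B.lo = [-5.3-3, -28.1-3, 11.9-3] = [-8.300,-31.100,8.900]
hi = A.hi+B.hi = [31.3+3, 8.5+3, 18.7+3] = [34.300,11.500,21.700]
diag = √(42.6²+42.6²+12.8²) = √3793.36 = 61.590


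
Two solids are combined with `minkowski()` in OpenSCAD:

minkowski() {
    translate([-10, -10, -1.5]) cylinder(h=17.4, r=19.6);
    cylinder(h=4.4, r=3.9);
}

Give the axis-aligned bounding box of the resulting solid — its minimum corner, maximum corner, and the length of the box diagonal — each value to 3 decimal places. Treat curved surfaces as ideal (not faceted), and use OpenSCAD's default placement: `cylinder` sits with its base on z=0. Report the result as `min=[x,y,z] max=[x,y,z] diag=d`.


A = translate([-10, -10, -1.5]) cylinder(h=17.4, r=19.6) → bbox [-29.6,-29.6,-1.5] .. [9.6,9.6,15.9]
B = cylinder(h=4.4, r=3.9) → bbox [-3.9,-3.9,0] .. [3.9,3.9,4.4]
lo = A.lo+B.lo = [-29.6-3.9, -29.6-3.9, -1.5+0] = [-33.500,-33.500,-1.500]
hi = A.hi+B.hi = [9.6+3.9, 9.6+3.9, 15.9+4.4] = [13.500,13.500,20.300]
diag = √(47²+47²+21.8²) = √4893.24 = 69.952

min=[-33.500,-33.500,-1.500] max=[13.500,13.500,20.300] diag=69.952


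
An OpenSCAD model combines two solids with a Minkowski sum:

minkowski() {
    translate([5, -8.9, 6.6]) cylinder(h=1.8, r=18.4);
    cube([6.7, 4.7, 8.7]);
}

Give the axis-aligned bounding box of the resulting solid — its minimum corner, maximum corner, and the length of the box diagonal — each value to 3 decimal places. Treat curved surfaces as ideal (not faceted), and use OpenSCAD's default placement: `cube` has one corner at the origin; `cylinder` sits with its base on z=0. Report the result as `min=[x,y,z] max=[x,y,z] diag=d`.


min=[-13.400,-27.300,6.600] max=[30.100,14.200,17.100] diag=61.031

A = translate([5, -8.9, 6.6]) cylinder(h=1.8, r=18.4) → bbox [-13.4,-27.3,6.6] .. [23.4,9.5,8.4]
B = cube([6.7, 4.7, 8.7]) → bbox [0,0,0] .. [6.7,4.7,8.7]
lo = A.lo+B.lo = [-13.4+0, -27.3+0, 6.6+0] = [-13.400,-27.300,6.600]
hi = A.hi+B.hi = [23.4+6.7, 9.5+4.7, 8.4+8.7] = [30.100,14.200,17.100]
diag = √(43.5²+41.5²+10.5²) = √3724.75 = 61.031


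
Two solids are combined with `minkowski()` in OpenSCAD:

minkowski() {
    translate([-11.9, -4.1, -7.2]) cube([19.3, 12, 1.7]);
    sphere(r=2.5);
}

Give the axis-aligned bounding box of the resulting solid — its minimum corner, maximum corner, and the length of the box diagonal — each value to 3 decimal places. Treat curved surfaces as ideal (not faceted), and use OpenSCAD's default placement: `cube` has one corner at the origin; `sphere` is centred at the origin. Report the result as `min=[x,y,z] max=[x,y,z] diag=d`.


min=[-14.400,-6.600,-9.700] max=[9.900,10.400,-3.000] diag=30.404

A = translate([-11.9, -4.1, -7.2]) cube([19.3, 12, 1.7]) → bbox [-11.9,-4.1,-7.2] .. [7.4,7.9,-5.5]
B = sphere(r=2.5) → bbox [-2.5,-2.5,-2.5] .. [2.5,2.5,2.5]
lo = A.lo+B.lo = [-11.9-2.5, -4.1-2.5, -7.2-2.5] = [-14.400,-6.600,-9.700]
hi = A.hi+B.hi = [7.4+2.5, 7.9+2.5, -5.5+2.5] = [9.900,10.400,-3.000]
diag = √(24.3²+17²+6.7²) = √924.38 = 30.404


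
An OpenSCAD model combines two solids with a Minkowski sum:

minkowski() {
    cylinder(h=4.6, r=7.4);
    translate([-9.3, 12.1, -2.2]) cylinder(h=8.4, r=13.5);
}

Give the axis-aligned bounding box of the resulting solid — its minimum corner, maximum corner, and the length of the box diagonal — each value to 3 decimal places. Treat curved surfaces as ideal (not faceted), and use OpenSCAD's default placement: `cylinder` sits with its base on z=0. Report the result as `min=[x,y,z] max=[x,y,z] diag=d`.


A = translate([-9.3, 12.1, -2.2]) cylinder(h=8.4, r=13.5) → bbox [-22.8,-1.4,-2.2] .. [4.2,25.6,6.2]
B = cylinder(h=4.6, r=7.4) → bbox [-7.4,-7.4,0] .. [7.4,7.4,4.6]
lo = A.lo+B.lo = [-22.8-7.4, -1.4-7.4, -2.2+0] = [-30.200,-8.800,-2.200]
hi = A.hi+B.hi = [4.2+7.4, 25.6+7.4, 6.2+4.6] = [11.600,33.000,10.800]
diag = √(41.8²+41.8²+13²) = √3663.48 = 60.527

min=[-30.200,-8.800,-2.200] max=[11.600,33.000,10.800] diag=60.527


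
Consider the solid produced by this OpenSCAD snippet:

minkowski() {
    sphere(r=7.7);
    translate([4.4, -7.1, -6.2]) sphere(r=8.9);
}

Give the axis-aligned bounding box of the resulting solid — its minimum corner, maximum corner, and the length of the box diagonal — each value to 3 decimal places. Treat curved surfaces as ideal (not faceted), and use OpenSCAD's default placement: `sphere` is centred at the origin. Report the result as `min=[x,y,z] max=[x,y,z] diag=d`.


A = translate([4.4, -7.1, -6.2]) sphere(r=8.9) → bbox [-4.5,-16,-15.1] .. [13.3,1.8,2.7]
B = sphere(r=7.7) → bbox [-7.7,-7.7,-7.7] .. [7.7,7.7,7.7]
lo = A.lo+B.lo = [-4.5-7.7, -16-7.7, -15.1-7.7] = [-12.200,-23.700,-22.800]
hi = A.hi+B.hi = [13.3+7.7, 1.8+7.7, 2.7+7.7] = [21.000,9.500,10.400]
diag = √(33.2²+33.2²+33.2²) = √3306.72 = 57.504

min=[-12.200,-23.700,-22.800] max=[21.000,9.500,10.400] diag=57.504


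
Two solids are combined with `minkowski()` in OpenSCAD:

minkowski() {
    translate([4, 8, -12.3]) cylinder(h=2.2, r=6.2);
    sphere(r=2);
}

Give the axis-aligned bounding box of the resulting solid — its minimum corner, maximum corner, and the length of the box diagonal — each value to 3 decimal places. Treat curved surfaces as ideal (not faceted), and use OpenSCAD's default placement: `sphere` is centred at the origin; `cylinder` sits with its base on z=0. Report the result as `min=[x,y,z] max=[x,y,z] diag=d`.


min=[-4.200,-0.200,-14.300] max=[12.200,16.200,-8.100] diag=24.007

A = translate([4, 8, -12.3]) cylinder(h=2.2, r=6.2) → bbox [-2.2,1.8,-12.3] .. [10.2,14.2,-10.1]
B = sphere(r=2) → bbox [-2,-2,-2] .. [2,2,2]
lo = A.lo+B.lo = [-2.2-2, 1.8-2, -12.3-2] = [-4.200,-0.200,-14.300]
hi = A.hi+B.hi = [10.2+2, 14.2+2, -10.1+2] = [12.200,16.200,-8.100]
diag = √(16.4²+16.4²+6.2²) = √576.36 = 24.007


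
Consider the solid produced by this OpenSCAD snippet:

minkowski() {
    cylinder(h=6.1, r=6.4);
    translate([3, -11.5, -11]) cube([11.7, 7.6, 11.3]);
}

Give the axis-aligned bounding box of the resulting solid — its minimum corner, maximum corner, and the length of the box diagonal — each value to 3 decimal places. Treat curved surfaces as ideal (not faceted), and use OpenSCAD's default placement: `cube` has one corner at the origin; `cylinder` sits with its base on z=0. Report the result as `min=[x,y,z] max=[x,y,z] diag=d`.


A = translate([3, -11.5, -11]) cube([11.7, 7.6, 11.3]) → bbox [3,-11.5,-11] .. [14.7,-3.9,0.3]
B = cylinder(h=6.1, r=6.4) → bbox [-6.4,-6.4,0] .. [6.4,6.4,6.1]
lo = A.lo+B.lo = [3-6.4, -11.5-6.4, -11+0] = [-3.400,-17.900,-11.000]
hi = A.hi+B.hi = [14.7+6.4, -3.9+6.4, 0.3+6.1] = [21.100,2.500,6.400]
diag = √(24.5²+20.4²+17.4²) = √1319.17 = 36.320

min=[-3.400,-17.900,-11.000] max=[21.100,2.500,6.400] diag=36.320


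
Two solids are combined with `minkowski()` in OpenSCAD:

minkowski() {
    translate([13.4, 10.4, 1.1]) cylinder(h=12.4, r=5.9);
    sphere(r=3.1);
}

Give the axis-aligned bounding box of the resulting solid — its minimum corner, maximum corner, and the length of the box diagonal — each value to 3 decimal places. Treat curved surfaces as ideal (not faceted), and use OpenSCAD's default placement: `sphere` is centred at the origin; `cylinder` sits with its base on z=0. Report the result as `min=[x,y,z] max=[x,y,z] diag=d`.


A = translate([13.4, 10.4, 1.1]) cylinder(h=12.4, r=5.9) → bbox [7.5,4.5,1.1] .. [19.3,16.3,13.5]
B = sphere(r=3.1) → bbox [-3.1,-3.1,-3.1] .. [3.1,3.1,3.1]
lo = A.lo+B.lo = [7.5-3.1, 4.5-3.1, 1.1-3.1] = [4.400,1.400,-2.000]
hi = A.hi+B.hi = [19.3+3.1, 16.3+3.1, 13.5+3.1] = [22.400,19.400,16.600]
diag = √(18²+18²+18.6²) = √993.96 = 31.527

min=[4.400,1.400,-2.000] max=[22.400,19.400,16.600] diag=31.527


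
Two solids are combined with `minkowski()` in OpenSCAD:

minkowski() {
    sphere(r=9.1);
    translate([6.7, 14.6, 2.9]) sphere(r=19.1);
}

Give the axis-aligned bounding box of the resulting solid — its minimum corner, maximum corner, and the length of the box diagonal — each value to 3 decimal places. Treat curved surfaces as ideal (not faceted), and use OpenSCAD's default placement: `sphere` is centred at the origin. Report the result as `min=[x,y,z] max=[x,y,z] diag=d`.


A = translate([6.7, 14.6, 2.9]) sphere(r=19.1) → bbox [-12.4,-4.5,-16.2] .. [25.8,33.7,22]
B = sphere(r=9.1) → bbox [-9.1,-9.1,-9.1] .. [9.1,9.1,9.1]
lo = A.lo+B.lo = [-12.4-9.1, -4.5-9.1, -16.2-9.1] = [-21.500,-13.600,-25.300]
hi = A.hi+B.hi = [25.8+9.1, 33.7+9.1, 22+9.1] = [34.900,42.800,31.100]
diag = √(56.4²+56.4²+56.4²) = √9542.88 = 97.688

min=[-21.500,-13.600,-25.300] max=[34.900,42.800,31.100] diag=97.688


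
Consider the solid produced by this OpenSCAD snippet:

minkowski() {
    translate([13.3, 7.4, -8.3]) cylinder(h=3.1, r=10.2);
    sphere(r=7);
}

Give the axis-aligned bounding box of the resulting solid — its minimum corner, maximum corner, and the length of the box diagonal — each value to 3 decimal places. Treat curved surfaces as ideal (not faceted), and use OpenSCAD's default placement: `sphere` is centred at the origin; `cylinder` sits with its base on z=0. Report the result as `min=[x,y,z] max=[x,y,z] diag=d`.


min=[-3.900,-9.800,-15.300] max=[30.500,24.600,1.800] diag=51.567

A = translate([13.3, 7.4, -8.3]) cylinder(h=3.1, r=10.2) → bbox [3.1,-2.8,-8.3] .. [23.5,17.6,-5.2]
B = sphere(r=7) → bbox [-7,-7,-7] .. [7,7,7]
lo = A.lo+B.lo = [3.1-7, -2.8-7, -8.3-7] = [-3.900,-9.800,-15.300]
hi = A.hi+B.hi = [23.5+7, 17.6+7, -5.2+7] = [30.500,24.600,1.800]
diag = √(34.4²+34.4²+17.1²) = √2659.13 = 51.567


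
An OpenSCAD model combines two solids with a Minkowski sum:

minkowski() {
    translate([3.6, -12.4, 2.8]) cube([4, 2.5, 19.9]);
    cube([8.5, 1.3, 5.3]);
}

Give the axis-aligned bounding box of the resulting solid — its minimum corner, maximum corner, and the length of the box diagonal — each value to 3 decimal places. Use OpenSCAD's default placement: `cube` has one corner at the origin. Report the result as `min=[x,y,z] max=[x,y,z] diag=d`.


A = translate([3.6, -12.4, 2.8]) cube([4, 2.5, 19.9]) → bbox [3.6,-12.4,2.8] .. [7.6,-9.9,22.7]
B = cube([8.5, 1.3, 5.3]) → bbox [0,0,0] .. [8.5,1.3,5.3]
lo = A.lo+B.lo = [3.6+0, -12.4+0, 2.8+0] = [3.600,-12.400,2.800]
hi = A.hi+B.hi = [7.6+8.5, -9.9+1.3, 22.7+5.3] = [16.100,-8.600,28.000]
diag = √(12.5²+3.8²+25.2²) = √805.73 = 28.385

min=[3.600,-12.400,2.800] max=[16.100,-8.600,28.000] diag=28.385


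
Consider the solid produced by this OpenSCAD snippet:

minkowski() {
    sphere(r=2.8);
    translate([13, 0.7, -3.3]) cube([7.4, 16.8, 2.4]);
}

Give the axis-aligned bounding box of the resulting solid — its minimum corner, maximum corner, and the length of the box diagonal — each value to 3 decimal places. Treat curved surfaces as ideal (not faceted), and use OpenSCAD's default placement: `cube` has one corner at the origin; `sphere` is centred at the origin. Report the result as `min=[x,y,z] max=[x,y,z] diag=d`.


A = translate([13, 0.7, -3.3]) cube([7.4, 16.8, 2.4]) → bbox [13,0.7,-3.3] .. [20.4,17.5,-0.9]
B = sphere(r=2.8) → bbox [-2.8,-2.8,-2.8] .. [2.8,2.8,2.8]
lo = A.lo+B.lo = [13-2.8, 0.7-2.8, -3.3-2.8] = [10.200,-2.100,-6.100]
hi = A.hi+B.hi = [20.4+2.8, 17.5+2.8, -0.9+2.8] = [23.200,20.300,1.900]
diag = √(13²+22.4²+8²) = √734.76 = 27.106

min=[10.200,-2.100,-6.100] max=[23.200,20.300,1.900] diag=27.106


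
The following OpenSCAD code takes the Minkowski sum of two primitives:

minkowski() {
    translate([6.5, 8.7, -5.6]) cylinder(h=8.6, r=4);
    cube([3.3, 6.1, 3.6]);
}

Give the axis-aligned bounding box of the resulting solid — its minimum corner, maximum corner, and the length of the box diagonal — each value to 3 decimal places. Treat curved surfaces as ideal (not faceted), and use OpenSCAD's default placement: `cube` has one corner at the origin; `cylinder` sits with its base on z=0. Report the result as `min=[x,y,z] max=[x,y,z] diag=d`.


A = translate([6.5, 8.7, -5.6]) cylinder(h=8.6, r=4) → bbox [2.5,4.7,-5.6] .. [10.5,12.7,3]
B = cube([3.3, 6.1, 3.6]) → bbox [0,0,0] .. [3.3,6.1,3.6]
lo = A.lo+B.lo = [2.5+0, 4.7+0, -5.6+0] = [2.500,4.700,-5.600]
hi = A.hi+B.hi = [10.5+3.3, 12.7+6.1, 3+3.6] = [13.800,18.800,6.600]
diag = √(11.3²+14.1²+12.2²) = √475.34 = 21.802

min=[2.500,4.700,-5.600] max=[13.800,18.800,6.600] diag=21.802
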